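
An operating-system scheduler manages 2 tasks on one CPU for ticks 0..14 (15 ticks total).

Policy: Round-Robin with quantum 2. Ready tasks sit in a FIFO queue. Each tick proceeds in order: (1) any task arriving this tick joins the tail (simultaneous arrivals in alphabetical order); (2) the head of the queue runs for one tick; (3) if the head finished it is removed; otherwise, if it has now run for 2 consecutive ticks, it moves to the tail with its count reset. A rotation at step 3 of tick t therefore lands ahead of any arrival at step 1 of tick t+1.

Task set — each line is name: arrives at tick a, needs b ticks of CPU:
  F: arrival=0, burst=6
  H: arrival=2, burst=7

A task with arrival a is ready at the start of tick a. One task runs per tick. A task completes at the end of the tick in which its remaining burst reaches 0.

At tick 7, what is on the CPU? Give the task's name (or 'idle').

t=0: queue=[F] q_used=0 → run F
t=1: queue=[F] q_used=1 → run F
t=2: queue=[F,H] q_used=0 → run F
t=3: queue=[F,H] q_used=1 → run F
t=4: queue=[H,F] q_used=0 → run H
t=5: queue=[H,F] q_used=1 → run H
t=6: queue=[F,H] q_used=0 → run F
t=7: queue=[F,H] q_used=1 → run F
t=8: queue=[H] q_used=0 → run H
t=9: queue=[H] q_used=1 → run H
t=10: queue=[H] q_used=0 → run H
t=11: queue=[H] q_used=1 → run H
t=12: queue=[H] q_used=0 → run H
t=13: (idle)
t=14: (idle)

running at tick 7 = F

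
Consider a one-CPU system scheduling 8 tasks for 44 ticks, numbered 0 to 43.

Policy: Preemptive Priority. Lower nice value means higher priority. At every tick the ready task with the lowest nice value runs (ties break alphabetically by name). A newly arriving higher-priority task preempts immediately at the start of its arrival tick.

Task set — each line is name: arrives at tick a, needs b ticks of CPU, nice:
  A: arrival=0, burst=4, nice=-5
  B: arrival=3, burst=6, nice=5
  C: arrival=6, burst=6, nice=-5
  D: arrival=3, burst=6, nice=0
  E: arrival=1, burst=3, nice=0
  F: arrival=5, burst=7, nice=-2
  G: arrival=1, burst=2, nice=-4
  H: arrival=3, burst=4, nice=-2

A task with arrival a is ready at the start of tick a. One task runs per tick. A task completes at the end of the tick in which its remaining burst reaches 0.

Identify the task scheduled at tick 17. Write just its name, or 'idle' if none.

t=0: ready={A} → run A
t=1: ready={A,E,G} → run A
t=2: ready={A,E,G} → run A
t=3: ready={A,B,D,E,G,H} → run A
t=4: ready={B,D,E,G,H} → run G
t=5: ready={B,D,E,F,G,H} → run G
t=6: ready={B,C,D,E,F,H} → run C
t=7: ready={B,C,D,E,F,H} → run C
t=8: ready={B,C,D,E,F,H} → run C
t=9: ready={B,C,D,E,F,H} → run C
t=10: ready={B,C,D,E,F,H} → run C
t=11: ready={B,C,D,E,F,H} → run C
t=12: ready={B,D,E,F,H} → run F
t=13: ready={B,D,E,F,H} → run F
t=14: ready={B,D,E,F,H} → run F
t=15: ready={B,D,E,F,H} → run F
t=16: ready={B,D,E,F,H} → run F
t=17: ready={B,D,E,F,H} → run F
t=18: ready={B,D,E,F,H} → run F
t=19: ready={B,D,E,H} → run H
t=20: ready={B,D,E,H} → run H
t=21: ready={B,D,E,H} → run H
t=22: ready={B,D,E,H} → run H
t=23: ready={B,D,E} → run D
t=24: ready={B,D,E} → run D
t=25: ready={B,D,E} → run D
t=26: ready={B,D,E} → run D
t=27: ready={B,D,E} → run D
t=28: ready={B,D,E} → run D
t=29: ready={B,E} → run E
t=30: ready={B,E} → run E
t=31: ready={B,E} → run E
t=32: ready={B} → run B
t=33: ready={B} → run B
t=34: ready={B} → run B
t=35: ready={B} → run B
t=36: ready={B} → run B
t=37: ready={B} → run B
t=38: (idle)
t=39: (idle)
t=40: (idle)
t=41: (idle)
t=42: (idle)
t=43: (idle)

running at tick 17 = F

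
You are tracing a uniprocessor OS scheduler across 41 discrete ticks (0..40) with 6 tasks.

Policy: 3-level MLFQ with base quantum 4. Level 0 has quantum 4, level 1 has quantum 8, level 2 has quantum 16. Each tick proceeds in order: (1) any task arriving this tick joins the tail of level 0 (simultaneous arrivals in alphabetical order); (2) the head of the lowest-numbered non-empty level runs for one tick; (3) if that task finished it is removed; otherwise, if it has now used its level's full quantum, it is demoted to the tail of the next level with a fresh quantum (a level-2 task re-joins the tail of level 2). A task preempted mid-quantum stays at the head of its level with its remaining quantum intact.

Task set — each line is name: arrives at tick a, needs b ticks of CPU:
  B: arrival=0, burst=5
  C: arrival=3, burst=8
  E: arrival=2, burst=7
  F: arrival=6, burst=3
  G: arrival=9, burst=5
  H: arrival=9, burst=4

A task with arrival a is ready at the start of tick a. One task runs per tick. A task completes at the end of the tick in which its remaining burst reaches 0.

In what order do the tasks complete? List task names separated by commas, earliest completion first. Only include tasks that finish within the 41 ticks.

t=0: L0/L1/L2 = B/-/- → run B
t=1: L0/L1/L2 = B/-/- → run B
t=2: L0/L1/L2 = BE/-/- → run B
t=3: L0/L1/L2 = BEC/-/- → run B
t=4: L0/L1/L2 = EC/B/- → run E
t=5: L0/L1/L2 = EC/B/- → run E
t=6: L0/L1/L2 = ECF/B/- → run E
t=7: L0/L1/L2 = ECF/B/- → run E
t=8: L0/L1/L2 = CF/BE/- → run C
t=9: L0/L1/L2 = CFGH/BE/- → run C
t=10: L0/L1/L2 = CFGH/BE/- → run C
t=11: L0/L1/L2 = CFGH/BE/- → run C
t=12: L0/L1/L2 = FGH/BEC/- → run F
t=13: L0/L1/L2 = FGH/BEC/- → run F
t=14: L0/L1/L2 = FGH/BEC/- → run F
t=15: L0/L1/L2 = GH/BEC/- → run G
t=16: L0/L1/L2 = GH/BEC/- → run G
t=17: L0/L1/L2 = GH/BEC/- → run G
t=18: L0/L1/L2 = GH/BEC/- → run G
t=19: L0/L1/L2 = H/BECG/- → run H
t=20: L0/L1/L2 = H/BECG/- → run H
t=21: L0/L1/L2 = H/BECG/- → run H
t=22: L0/L1/L2 = H/BECG/- → run H
t=23: L0/L1/L2 = -/BECG/- → run B
t=24: L0/L1/L2 = -/ECG/- → run E
t=25: L0/L1/L2 = -/ECG/- → run E
t=26: L0/L1/L2 = -/ECG/- → run E
t=27: L0/L1/L2 = -/CG/- → run C
t=28: L0/L1/L2 = -/CG/- → run C
t=29: L0/L1/L2 = -/CG/- → run C
t=30: L0/L1/L2 = -/CG/- → run C
t=31: L0/L1/L2 = -/G/- → run G
t=32: (idle)
t=33: (idle)
t=34: (idle)
t=35: (idle)
t=36: (idle)
t=37: (idle)
t=38: (idle)
t=39: (idle)
t=40: (idle)

completion order = F, H, B, E, C, G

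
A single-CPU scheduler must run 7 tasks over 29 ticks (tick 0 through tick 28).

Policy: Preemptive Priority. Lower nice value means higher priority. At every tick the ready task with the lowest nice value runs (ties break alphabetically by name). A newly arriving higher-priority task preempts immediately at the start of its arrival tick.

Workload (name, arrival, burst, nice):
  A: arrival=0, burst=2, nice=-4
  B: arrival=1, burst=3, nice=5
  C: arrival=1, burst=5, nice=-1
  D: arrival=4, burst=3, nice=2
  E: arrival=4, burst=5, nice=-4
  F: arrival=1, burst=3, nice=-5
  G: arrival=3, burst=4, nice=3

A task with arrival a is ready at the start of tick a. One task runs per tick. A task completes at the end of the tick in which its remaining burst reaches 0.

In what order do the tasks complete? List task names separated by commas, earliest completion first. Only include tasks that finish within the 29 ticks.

t=0: ready={A} → run A
t=1: ready={A,B,C,F} → run F
t=2: ready={A,B,C,F} → run F
t=3: ready={A,B,C,F,G} → run F
t=4: ready={A,B,C,D,E,G} → run A
t=5: ready={B,C,D,E,G} → run E
t=6: ready={B,C,D,E,G} → run E
t=7: ready={B,C,D,E,G} → run E
t=8: ready={B,C,D,E,G} → run E
t=9: ready={B,C,D,E,G} → run E
t=10: ready={B,C,D,G} → run C
t=11: ready={B,C,D,G} → run C
t=12: ready={B,C,D,G} → run C
t=13: ready={B,C,D,G} → run C
t=14: ready={B,C,D,G} → run C
t=15: ready={B,D,G} → run D
t=16: ready={B,D,G} → run D
t=17: ready={B,D,G} → run D
t=18: ready={B,G} → run G
t=19: ready={B,G} → run G
t=20: ready={B,G} → run G
t=21: ready={B,G} → run G
t=22: ready={B} → run B
t=23: ready={B} → run B
t=24: ready={B} → run B
t=25: (idle)
t=26: (idle)
t=27: (idle)
t=28: (idle)

completion order = F, A, E, C, D, G, B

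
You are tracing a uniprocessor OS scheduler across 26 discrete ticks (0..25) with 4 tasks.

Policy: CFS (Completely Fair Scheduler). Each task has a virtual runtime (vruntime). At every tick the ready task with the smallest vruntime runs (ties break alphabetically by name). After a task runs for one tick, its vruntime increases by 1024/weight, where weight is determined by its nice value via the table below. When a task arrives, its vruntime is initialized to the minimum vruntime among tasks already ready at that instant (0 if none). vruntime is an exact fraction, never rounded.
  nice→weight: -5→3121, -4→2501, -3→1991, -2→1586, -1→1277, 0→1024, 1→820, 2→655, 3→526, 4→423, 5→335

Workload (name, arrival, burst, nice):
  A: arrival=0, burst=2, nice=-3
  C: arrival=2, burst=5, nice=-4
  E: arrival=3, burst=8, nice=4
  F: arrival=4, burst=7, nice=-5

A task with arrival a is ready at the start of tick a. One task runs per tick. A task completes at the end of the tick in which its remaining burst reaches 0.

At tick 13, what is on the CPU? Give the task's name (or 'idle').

running at tick 13 = F

t=0: vr[A=0] → run A
t=1: vr[A=1024/1991] → run A
t=2: vr[C=0] → run C
t=3: vr[C=1024/2501 E=1024/2501] → run C
t=4: vr[C=2048/2501 E=1024/2501 F=1024/2501] → run E
t=5: vr[C=2048/2501 E=2994176/1057923 F=1024/2501] → run F
t=6: vr[C=2048/2501 E=2994176/1057923 F=5756928/7805621] → run F
t=7: vr[C=2048/2501 E=2994176/1057923 F=8317952/7805621] → run C
t=8: vr[C=3072/2501 E=2994176/1057923 F=8317952/7805621] → run F
t=9: vr[C=3072/2501 E=2994176/1057923 F=10878976/7805621] → run C
t=10: vr[C=4096/2501 E=2994176/1057923 F=10878976/7805621] → run F
t=11: vr[C=4096/2501 E=2994176/1057923 F=13440000/7805621] → run C
t=12: vr[E=2994176/1057923 F=13440000/7805621] → run F
t=13: vr[E=2994176/1057923 F=16001024/7805621] → run F
t=14: vr[E=2994176/1057923 F=18562048/7805621] → run F
t=15: vr[E=2994176/1057923] → run E
t=16: vr[E=5555200/1057923] → run E
t=17: vr[E=2705408/352641] → run E
t=18: vr[E=10677248/1057923] → run E
t=19: vr[E=13238272/1057923] → run E
t=20: vr[E=5266432/352641] → run E
t=21: vr[E=18360320/1057923] → run E
t=22: (idle)
t=23: (idle)
t=24: (idle)
t=25: (idle)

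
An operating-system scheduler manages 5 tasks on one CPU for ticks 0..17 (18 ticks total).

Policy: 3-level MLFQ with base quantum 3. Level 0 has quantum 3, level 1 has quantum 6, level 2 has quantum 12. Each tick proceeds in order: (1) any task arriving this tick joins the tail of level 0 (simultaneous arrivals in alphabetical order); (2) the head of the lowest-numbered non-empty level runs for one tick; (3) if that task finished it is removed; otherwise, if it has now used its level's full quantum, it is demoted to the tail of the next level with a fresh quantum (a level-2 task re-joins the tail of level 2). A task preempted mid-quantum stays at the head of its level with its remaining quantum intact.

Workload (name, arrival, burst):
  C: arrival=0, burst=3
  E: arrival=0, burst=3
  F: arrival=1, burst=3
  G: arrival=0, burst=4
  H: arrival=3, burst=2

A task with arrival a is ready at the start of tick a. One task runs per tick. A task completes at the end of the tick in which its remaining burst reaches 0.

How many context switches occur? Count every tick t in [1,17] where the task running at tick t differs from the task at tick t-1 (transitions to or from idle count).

context switches = 6

t=0: L0/L1/L2 = CEG/-/- → run C
t=1: L0/L1/L2 = CEGF/-/- → run C
t=2: L0/L1/L2 = CEGF/-/- → run C
t=3: L0/L1/L2 = EGFH/-/- → run E
t=4: L0/L1/L2 = EGFH/-/- → run E
t=5: L0/L1/L2 = EGFH/-/- → run E
t=6: L0/L1/L2 = GFH/-/- → run G
t=7: L0/L1/L2 = GFH/-/- → run G
t=8: L0/L1/L2 = GFH/-/- → run G
t=9: L0/L1/L2 = FH/G/- → run F
t=10: L0/L1/L2 = FH/G/- → run F
t=11: L0/L1/L2 = FH/G/- → run F
t=12: L0/L1/L2 = H/G/- → run H
t=13: L0/L1/L2 = H/G/- → run H
t=14: L0/L1/L2 = -/G/- → run G
t=15: (idle)
t=16: (idle)
t=17: (idle)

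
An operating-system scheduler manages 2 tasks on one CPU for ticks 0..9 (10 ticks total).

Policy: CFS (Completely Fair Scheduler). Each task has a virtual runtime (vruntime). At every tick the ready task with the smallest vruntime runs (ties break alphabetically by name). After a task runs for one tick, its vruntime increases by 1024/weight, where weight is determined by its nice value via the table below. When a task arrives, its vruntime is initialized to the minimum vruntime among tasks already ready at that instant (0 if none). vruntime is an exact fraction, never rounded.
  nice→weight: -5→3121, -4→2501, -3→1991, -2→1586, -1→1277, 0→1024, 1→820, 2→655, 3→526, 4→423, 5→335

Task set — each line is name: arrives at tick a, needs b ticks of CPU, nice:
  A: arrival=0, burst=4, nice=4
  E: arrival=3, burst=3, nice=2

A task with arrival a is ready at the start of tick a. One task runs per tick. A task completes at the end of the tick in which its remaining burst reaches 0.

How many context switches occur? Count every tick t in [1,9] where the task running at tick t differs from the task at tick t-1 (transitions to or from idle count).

context switches = 2

t=0: vr[A=0] → run A
t=1: vr[A=1024/423] → run A
t=2: vr[A=2048/423] → run A
t=3: vr[A=1024/141 E=1024/141] → run A
t=4: vr[E=1024/141] → run E
t=5: vr[E=815104/92355] → run E
t=6: vr[E=959488/92355] → run E
t=7: (idle)
t=8: (idle)
t=9: (idle)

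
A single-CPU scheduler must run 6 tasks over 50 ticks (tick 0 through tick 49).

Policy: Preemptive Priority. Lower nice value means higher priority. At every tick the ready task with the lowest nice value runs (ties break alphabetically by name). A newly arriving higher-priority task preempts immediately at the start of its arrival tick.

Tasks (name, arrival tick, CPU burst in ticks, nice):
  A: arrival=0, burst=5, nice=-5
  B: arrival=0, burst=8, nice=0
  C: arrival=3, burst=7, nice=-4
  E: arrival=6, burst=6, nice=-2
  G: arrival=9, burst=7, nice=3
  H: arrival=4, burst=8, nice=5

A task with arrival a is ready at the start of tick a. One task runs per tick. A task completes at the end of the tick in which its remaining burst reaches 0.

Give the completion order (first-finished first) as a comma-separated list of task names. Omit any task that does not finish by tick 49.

completion order = A, C, E, B, G, H

t=0: ready={A,B} → run A
t=1: ready={A,B} → run A
t=2: ready={A,B} → run A
t=3: ready={A,B,C} → run A
t=4: ready={A,B,C,H} → run A
t=5: ready={B,C,H} → run C
t=6: ready={B,C,E,H} → run C
t=7: ready={B,C,E,H} → run C
t=8: ready={B,C,E,H} → run C
t=9: ready={B,C,E,G,H} → run C
t=10: ready={B,C,E,G,H} → run C
t=11: ready={B,C,E,G,H} → run C
t=12: ready={B,E,G,H} → run E
t=13: ready={B,E,G,H} → run E
t=14: ready={B,E,G,H} → run E
t=15: ready={B,E,G,H} → run E
t=16: ready={B,E,G,H} → run E
t=17: ready={B,E,G,H} → run E
t=18: ready={B,G,H} → run B
t=19: ready={B,G,H} → run B
t=20: ready={B,G,H} → run B
t=21: ready={B,G,H} → run B
t=22: ready={B,G,H} → run B
t=23: ready={B,G,H} → run B
t=24: ready={B,G,H} → run B
t=25: ready={B,G,H} → run B
t=26: ready={G,H} → run G
t=27: ready={G,H} → run G
t=28: ready={G,H} → run G
t=29: ready={G,H} → run G
t=30: ready={G,H} → run G
t=31: ready={G,H} → run G
t=32: ready={G,H} → run G
t=33: ready={H} → run H
t=34: ready={H} → run H
t=35: ready={H} → run H
t=36: ready={H} → run H
t=37: ready={H} → run H
t=38: ready={H} → run H
t=39: ready={H} → run H
t=40: ready={H} → run H
t=41: (idle)
t=42: (idle)
t=43: (idle)
t=44: (idle)
t=45: (idle)
t=46: (idle)
t=47: (idle)
t=48: (idle)
t=49: (idle)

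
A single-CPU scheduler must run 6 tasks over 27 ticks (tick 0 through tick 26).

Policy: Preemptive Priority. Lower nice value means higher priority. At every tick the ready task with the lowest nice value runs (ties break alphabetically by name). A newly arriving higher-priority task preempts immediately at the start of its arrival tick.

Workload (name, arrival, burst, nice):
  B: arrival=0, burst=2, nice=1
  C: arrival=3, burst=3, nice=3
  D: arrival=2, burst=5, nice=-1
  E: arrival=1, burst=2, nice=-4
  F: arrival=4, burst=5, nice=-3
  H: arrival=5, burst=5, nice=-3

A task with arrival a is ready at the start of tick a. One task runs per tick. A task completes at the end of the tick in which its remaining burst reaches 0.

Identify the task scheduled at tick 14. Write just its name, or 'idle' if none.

t=0: ready={B} → run B
t=1: ready={B,E} → run E
t=2: ready={B,D,E} → run E
t=3: ready={B,C,D} → run D
t=4: ready={B,C,D,F} → run F
t=5: ready={B,C,D,F,H} → run F
t=6: ready={B,C,D,F,H} → run F
t=7: ready={B,C,D,F,H} → run F
t=8: ready={B,C,D,F,H} → run F
t=9: ready={B,C,D,H} → run H
t=10: ready={B,C,D,H} → run H
t=11: ready={B,C,D,H} → run H
t=12: ready={B,C,D,H} → run H
t=13: ready={B,C,D,H} → run H
t=14: ready={B,C,D} → run D
t=15: ready={B,C,D} → run D
t=16: ready={B,C,D} → run D
t=17: ready={B,C,D} → run D
t=18: ready={B,C} → run B
t=19: ready={C} → run C
t=20: ready={C} → run C
t=21: ready={C} → run C
t=22: (idle)
t=23: (idle)
t=24: (idle)
t=25: (idle)
t=26: (idle)

running at tick 14 = D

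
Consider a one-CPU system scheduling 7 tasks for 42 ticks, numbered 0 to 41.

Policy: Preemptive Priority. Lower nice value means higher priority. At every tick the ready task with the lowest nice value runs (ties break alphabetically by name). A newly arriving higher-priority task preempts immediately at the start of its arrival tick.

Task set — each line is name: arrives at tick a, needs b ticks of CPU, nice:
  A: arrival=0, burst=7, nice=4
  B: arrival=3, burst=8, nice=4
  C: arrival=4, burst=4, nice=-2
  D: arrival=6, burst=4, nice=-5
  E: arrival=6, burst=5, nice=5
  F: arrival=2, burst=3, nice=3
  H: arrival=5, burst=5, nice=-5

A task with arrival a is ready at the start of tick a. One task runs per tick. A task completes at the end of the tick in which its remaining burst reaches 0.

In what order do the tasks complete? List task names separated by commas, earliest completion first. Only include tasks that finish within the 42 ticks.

completion order = D, H, C, F, A, B, E

t=0: ready={A} → run A
t=1: ready={A} → run A
t=2: ready={A,F} → run F
t=3: ready={A,B,F} → run F
t=4: ready={A,B,C,F} → run C
t=5: ready={A,B,C,F,H} → run H
t=6: ready={A,B,C,D,E,F,H} → run D
t=7: ready={A,B,C,D,E,F,H} → run D
t=8: ready={A,B,C,D,E,F,H} → run D
t=9: ready={A,B,C,D,E,F,H} → run D
t=10: ready={A,B,C,E,F,H} → run H
t=11: ready={A,B,C,E,F,H} → run H
t=12: ready={A,B,C,E,F,H} → run H
t=13: ready={A,B,C,E,F,H} → run H
t=14: ready={A,B,C,E,F} → run C
t=15: ready={A,B,C,E,F} → run C
t=16: ready={A,B,C,E,F} → run C
t=17: ready={A,B,E,F} → run F
t=18: ready={A,B,E} → run A
t=19: ready={A,B,E} → run A
t=20: ready={A,B,E} → run A
t=21: ready={A,B,E} → run A
t=22: ready={A,B,E} → run A
t=23: ready={B,E} → run B
t=24: ready={B,E} → run B
t=25: ready={B,E} → run B
t=26: ready={B,E} → run B
t=27: ready={B,E} → run B
t=28: ready={B,E} → run B
t=29: ready={B,E} → run B
t=30: ready={B,E} → run B
t=31: ready={E} → run E
t=32: ready={E} → run E
t=33: ready={E} → run E
t=34: ready={E} → run E
t=35: ready={E} → run E
t=36: (idle)
t=37: (idle)
t=38: (idle)
t=39: (idle)
t=40: (idle)
t=41: (idle)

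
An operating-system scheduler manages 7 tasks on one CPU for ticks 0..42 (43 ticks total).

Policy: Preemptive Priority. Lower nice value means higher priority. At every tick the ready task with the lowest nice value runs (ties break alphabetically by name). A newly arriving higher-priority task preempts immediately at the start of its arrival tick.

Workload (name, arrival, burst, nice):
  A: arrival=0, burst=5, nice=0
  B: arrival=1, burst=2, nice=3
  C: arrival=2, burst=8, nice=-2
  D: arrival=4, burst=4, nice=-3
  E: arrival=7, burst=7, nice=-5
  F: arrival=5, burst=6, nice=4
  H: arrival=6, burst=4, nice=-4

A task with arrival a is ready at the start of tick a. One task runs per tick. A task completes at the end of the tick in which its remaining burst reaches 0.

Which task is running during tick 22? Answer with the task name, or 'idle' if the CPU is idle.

running at tick 22 = C

t=0: ready={A} → run A
t=1: ready={A,B} → run A
t=2: ready={A,B,C} → run C
t=3: ready={A,B,C} → run C
t=4: ready={A,B,C,D} → run D
t=5: ready={A,B,C,D,F} → run D
t=6: ready={A,B,C,D,F,H} → run H
t=7: ready={A,B,C,D,E,F,H} → run E
t=8: ready={A,B,C,D,E,F,H} → run E
t=9: ready={A,B,C,D,E,F,H} → run E
t=10: ready={A,B,C,D,E,F,H} → run E
t=11: ready={A,B,C,D,E,F,H} → run E
t=12: ready={A,B,C,D,E,F,H} → run E
t=13: ready={A,B,C,D,E,F,H} → run E
t=14: ready={A,B,C,D,F,H} → run H
t=15: ready={A,B,C,D,F,H} → run H
t=16: ready={A,B,C,D,F,H} → run H
t=17: ready={A,B,C,D,F} → run D
t=18: ready={A,B,C,D,F} → run D
t=19: ready={A,B,C,F} → run C
t=20: ready={A,B,C,F} → run C
t=21: ready={A,B,C,F} → run C
t=22: ready={A,B,C,F} → run C
t=23: ready={A,B,C,F} → run C
t=24: ready={A,B,C,F} → run C
t=25: ready={A,B,F} → run A
t=26: ready={A,B,F} → run A
t=27: ready={A,B,F} → run A
t=28: ready={B,F} → run B
t=29: ready={B,F} → run B
t=30: ready={F} → run F
t=31: ready={F} → run F
t=32: ready={F} → run F
t=33: ready={F} → run F
t=34: ready={F} → run F
t=35: ready={F} → run F
t=36: (idle)
t=37: (idle)
t=38: (idle)
t=39: (idle)
t=40: (idle)
t=41: (idle)
t=42: (idle)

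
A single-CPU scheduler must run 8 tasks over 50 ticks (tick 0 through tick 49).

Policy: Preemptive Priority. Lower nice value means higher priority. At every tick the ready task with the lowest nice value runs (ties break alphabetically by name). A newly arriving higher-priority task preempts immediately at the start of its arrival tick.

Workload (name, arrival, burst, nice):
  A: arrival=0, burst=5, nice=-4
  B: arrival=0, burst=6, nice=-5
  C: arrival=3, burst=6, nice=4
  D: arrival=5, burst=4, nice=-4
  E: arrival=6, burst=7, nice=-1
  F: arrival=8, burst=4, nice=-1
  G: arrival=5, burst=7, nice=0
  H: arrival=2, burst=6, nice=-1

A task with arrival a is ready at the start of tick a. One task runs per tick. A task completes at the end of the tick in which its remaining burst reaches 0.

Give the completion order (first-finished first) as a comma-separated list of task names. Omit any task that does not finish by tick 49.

completion order = B, A, D, E, F, H, G, C

t=0: ready={A,B} → run B
t=1: ready={A,B} → run B
t=2: ready={A,B,H} → run B
t=3: ready={A,B,C,H} → run B
t=4: ready={A,B,C,H} → run B
t=5: ready={A,B,C,D,G,H} → run B
t=6: ready={A,C,D,E,G,H} → run A
t=7: ready={A,C,D,E,G,H} → run A
t=8: ready={A,C,D,E,F,G,H} → run A
t=9: ready={A,C,D,E,F,G,H} → run A
t=10: ready={A,C,D,E,F,G,H} → run A
t=11: ready={C,D,E,F,G,H} → run D
t=12: ready={C,D,E,F,G,H} → run D
t=13: ready={C,D,E,F,G,H} → run D
t=14: ready={C,D,E,F,G,H} → run D
t=15: ready={C,E,F,G,H} → run E
t=16: ready={C,E,F,G,H} → run E
t=17: ready={C,E,F,G,H} → run E
t=18: ready={C,E,F,G,H} → run E
t=19: ready={C,E,F,G,H} → run E
t=20: ready={C,E,F,G,H} → run E
t=21: ready={C,E,F,G,H} → run E
t=22: ready={C,F,G,H} → run F
t=23: ready={C,F,G,H} → run F
t=24: ready={C,F,G,H} → run F
t=25: ready={C,F,G,H} → run F
t=26: ready={C,G,H} → run H
t=27: ready={C,G,H} → run H
t=28: ready={C,G,H} → run H
t=29: ready={C,G,H} → run H
t=30: ready={C,G,H} → run H
t=31: ready={C,G,H} → run H
t=32: ready={C,G} → run G
t=33: ready={C,G} → run G
t=34: ready={C,G} → run G
t=35: ready={C,G} → run G
t=36: ready={C,G} → run G
t=37: ready={C,G} → run G
t=38: ready={C,G} → run G
t=39: ready={C} → run C
t=40: ready={C} → run C
t=41: ready={C} → run C
t=42: ready={C} → run C
t=43: ready={C} → run C
t=44: ready={C} → run C
t=45: (idle)
t=46: (idle)
t=47: (idle)
t=48: (idle)
t=49: (idle)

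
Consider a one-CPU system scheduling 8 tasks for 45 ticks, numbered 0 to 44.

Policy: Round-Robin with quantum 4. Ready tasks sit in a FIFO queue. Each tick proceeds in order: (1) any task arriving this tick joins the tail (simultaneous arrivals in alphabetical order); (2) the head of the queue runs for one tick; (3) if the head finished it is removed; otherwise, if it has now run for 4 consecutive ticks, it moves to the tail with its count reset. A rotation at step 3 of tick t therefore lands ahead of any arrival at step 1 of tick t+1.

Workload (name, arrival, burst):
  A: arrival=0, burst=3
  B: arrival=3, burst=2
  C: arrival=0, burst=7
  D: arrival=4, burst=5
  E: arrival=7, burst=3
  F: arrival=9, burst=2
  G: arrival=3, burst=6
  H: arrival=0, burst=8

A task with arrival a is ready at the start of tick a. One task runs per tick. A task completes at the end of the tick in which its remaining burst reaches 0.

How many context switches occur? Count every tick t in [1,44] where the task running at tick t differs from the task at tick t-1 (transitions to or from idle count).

context switches = 12

t=0: queue=[A,C,H] q_used=0 → run A
t=1: queue=[A,C,H] q_used=1 → run A
t=2: queue=[A,C,H] q_used=2 → run A
t=3: queue=[C,H,B,G] q_used=0 → run C
t=4: queue=[C,H,B,G,D] q_used=1 → run C
t=5: queue=[C,H,B,G,D] q_used=2 → run C
t=6: queue=[C,H,B,G,D] q_used=3 → run C
t=7: queue=[H,B,G,D,C,E] q_used=0 → run H
t=8: queue=[H,B,G,D,C,E] q_used=1 → run H
t=9: queue=[H,B,G,D,C,E,F] q_used=2 → run H
t=10: queue=[H,B,G,D,C,E,F] q_used=3 → run H
t=11: queue=[B,G,D,C,E,F,H] q_used=0 → run B
t=12: queue=[B,G,D,C,E,F,H] q_used=1 → run B
t=13: queue=[G,D,C,E,F,H] q_used=0 → run G
t=14: queue=[G,D,C,E,F,H] q_used=1 → run G
t=15: queue=[G,D,C,E,F,H] q_used=2 → run G
t=16: queue=[G,D,C,E,F,H] q_used=3 → run G
t=17: queue=[D,C,E,F,H,G] q_used=0 → run D
t=18: queue=[D,C,E,F,H,G] q_used=1 → run D
t=19: queue=[D,C,E,F,H,G] q_used=2 → run D
t=20: queue=[D,C,E,F,H,G] q_used=3 → run D
t=21: queue=[C,E,F,H,G,D] q_used=0 → run C
t=22: queue=[C,E,F,H,G,D] q_used=1 → run C
t=23: queue=[C,E,F,H,G,D] q_used=2 → run C
t=24: queue=[E,F,H,G,D] q_used=0 → run E
t=25: queue=[E,F,H,G,D] q_used=1 → run E
t=26: queue=[E,F,H,G,D] q_used=2 → run E
t=27: queue=[F,H,G,D] q_used=0 → run F
t=28: queue=[F,H,G,D] q_used=1 → run F
t=29: queue=[H,G,D] q_used=0 → run H
t=30: queue=[H,G,D] q_used=1 → run H
t=31: queue=[H,G,D] q_used=2 → run H
t=32: queue=[H,G,D] q_used=3 → run H
t=33: queue=[G,D] q_used=0 → run G
t=34: queue=[G,D] q_used=1 → run G
t=35: queue=[D] q_used=0 → run D
t=36: (idle)
t=37: (idle)
t=38: (idle)
t=39: (idle)
t=40: (idle)
t=41: (idle)
t=42: (idle)
t=43: (idle)
t=44: (idle)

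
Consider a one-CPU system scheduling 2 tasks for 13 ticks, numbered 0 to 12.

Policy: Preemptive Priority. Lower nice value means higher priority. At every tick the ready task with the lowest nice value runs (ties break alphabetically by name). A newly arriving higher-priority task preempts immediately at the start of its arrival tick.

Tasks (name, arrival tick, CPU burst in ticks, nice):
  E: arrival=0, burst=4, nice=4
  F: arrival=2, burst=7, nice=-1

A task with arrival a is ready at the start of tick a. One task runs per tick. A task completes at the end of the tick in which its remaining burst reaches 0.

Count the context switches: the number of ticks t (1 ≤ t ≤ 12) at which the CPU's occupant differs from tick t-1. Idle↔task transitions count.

context switches = 3

t=0: ready={E} → run E
t=1: ready={E} → run E
t=2: ready={E,F} → run F
t=3: ready={E,F} → run F
t=4: ready={E,F} → run F
t=5: ready={E,F} → run F
t=6: ready={E,F} → run F
t=7: ready={E,F} → run F
t=8: ready={E,F} → run F
t=9: ready={E} → run E
t=10: ready={E} → run E
t=11: (idle)
t=12: (idle)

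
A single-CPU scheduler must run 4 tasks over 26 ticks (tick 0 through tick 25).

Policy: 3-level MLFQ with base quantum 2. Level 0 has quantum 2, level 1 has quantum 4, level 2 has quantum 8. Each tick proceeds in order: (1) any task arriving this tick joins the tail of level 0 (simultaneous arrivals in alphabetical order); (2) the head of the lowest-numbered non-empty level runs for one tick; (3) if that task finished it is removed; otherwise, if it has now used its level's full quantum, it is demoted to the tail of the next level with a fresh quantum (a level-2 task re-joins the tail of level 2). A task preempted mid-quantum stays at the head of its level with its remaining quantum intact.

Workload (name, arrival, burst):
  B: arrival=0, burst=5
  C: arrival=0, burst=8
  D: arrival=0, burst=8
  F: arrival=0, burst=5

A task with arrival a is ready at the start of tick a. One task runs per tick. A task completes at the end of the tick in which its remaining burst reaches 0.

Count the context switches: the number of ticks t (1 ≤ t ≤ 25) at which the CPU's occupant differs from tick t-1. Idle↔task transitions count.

context switches = 9

t=0: L0/L1/L2 = BCDF/-/- → run B
t=1: L0/L1/L2 = BCDF/-/- → run B
t=2: L0/L1/L2 = CDF/B/- → run C
t=3: L0/L1/L2 = CDF/B/- → run C
t=4: L0/L1/L2 = DF/BC/- → run D
t=5: L0/L1/L2 = DF/BC/- → run D
t=6: L0/L1/L2 = F/BCD/- → run F
t=7: L0/L1/L2 = F/BCD/- → run F
t=8: L0/L1/L2 = -/BCDF/- → run B
t=9: L0/L1/L2 = -/BCDF/- → run B
t=10: L0/L1/L2 = -/BCDF/- → run B
t=11: L0/L1/L2 = -/CDF/- → run C
t=12: L0/L1/L2 = -/CDF/- → run C
t=13: L0/L1/L2 = -/CDF/- → run C
t=14: L0/L1/L2 = -/CDF/- → run C
t=15: L0/L1/L2 = -/DF/C → run D
t=16: L0/L1/L2 = -/DF/C → run D
t=17: L0/L1/L2 = -/DF/C → run D
t=18: L0/L1/L2 = -/DF/C → run D
t=19: L0/L1/L2 = -/F/CD → run F
t=20: L0/L1/L2 = -/F/CD → run F
t=21: L0/L1/L2 = -/F/CD → run F
t=22: L0/L1/L2 = -/-/CD → run C
t=23: L0/L1/L2 = -/-/CD → run C
t=24: L0/L1/L2 = -/-/D → run D
t=25: L0/L1/L2 = -/-/D → run D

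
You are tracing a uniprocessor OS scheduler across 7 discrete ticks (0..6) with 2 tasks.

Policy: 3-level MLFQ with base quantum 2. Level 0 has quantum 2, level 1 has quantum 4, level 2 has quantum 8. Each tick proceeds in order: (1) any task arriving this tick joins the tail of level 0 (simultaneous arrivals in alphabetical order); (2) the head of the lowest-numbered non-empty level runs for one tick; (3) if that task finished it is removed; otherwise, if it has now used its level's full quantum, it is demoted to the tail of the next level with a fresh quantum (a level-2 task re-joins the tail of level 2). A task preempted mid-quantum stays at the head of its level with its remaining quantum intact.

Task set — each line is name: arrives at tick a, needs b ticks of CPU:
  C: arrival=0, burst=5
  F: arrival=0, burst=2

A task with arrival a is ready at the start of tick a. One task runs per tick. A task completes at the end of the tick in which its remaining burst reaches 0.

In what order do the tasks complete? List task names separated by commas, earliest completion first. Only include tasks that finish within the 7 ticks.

completion order = F, C

t=0: L0/L1/L2 = CF/-/- → run C
t=1: L0/L1/L2 = CF/-/- → run C
t=2: L0/L1/L2 = F/C/- → run F
t=3: L0/L1/L2 = F/C/- → run F
t=4: L0/L1/L2 = -/C/- → run C
t=5: L0/L1/L2 = -/C/- → run C
t=6: L0/L1/L2 = -/C/- → run C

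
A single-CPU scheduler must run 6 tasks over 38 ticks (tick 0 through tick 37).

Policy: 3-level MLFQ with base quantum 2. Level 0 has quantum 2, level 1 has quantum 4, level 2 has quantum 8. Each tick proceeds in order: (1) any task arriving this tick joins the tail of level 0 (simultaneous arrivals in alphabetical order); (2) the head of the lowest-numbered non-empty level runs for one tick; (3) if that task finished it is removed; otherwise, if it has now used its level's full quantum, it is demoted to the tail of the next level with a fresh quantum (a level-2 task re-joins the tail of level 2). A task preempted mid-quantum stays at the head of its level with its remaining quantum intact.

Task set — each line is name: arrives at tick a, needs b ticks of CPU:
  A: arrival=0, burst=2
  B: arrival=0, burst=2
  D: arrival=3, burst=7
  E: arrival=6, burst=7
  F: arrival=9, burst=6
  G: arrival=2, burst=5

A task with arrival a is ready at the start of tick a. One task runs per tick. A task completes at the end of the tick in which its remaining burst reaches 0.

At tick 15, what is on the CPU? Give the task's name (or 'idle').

t=0: L0/L1/L2 = AB/-/- → run A
t=1: L0/L1/L2 = AB/-/- → run A
t=2: L0/L1/L2 = BG/-/- → run B
t=3: L0/L1/L2 = BGD/-/- → run B
t=4: L0/L1/L2 = GD/-/- → run G
t=5: L0/L1/L2 = GD/-/- → run G
t=6: L0/L1/L2 = DE/G/- → run D
t=7: L0/L1/L2 = DE/G/- → run D
t=8: L0/L1/L2 = E/GD/- → run E
t=9: L0/L1/L2 = EF/GD/- → run E
t=10: L0/L1/L2 = F/GDE/- → run F
t=11: L0/L1/L2 = F/GDE/- → run F
t=12: L0/L1/L2 = -/GDEF/- → run G
t=13: L0/L1/L2 = -/GDEF/- → run G
t=14: L0/L1/L2 = -/GDEF/- → run G
t=15: L0/L1/L2 = -/DEF/- → run D
t=16: L0/L1/L2 = -/DEF/- → run D
t=17: L0/L1/L2 = -/DEF/- → run D
t=18: L0/L1/L2 = -/DEF/- → run D
t=19: L0/L1/L2 = -/EF/D → run E
t=20: L0/L1/L2 = -/EF/D → run E
t=21: L0/L1/L2 = -/EF/D → run E
t=22: L0/L1/L2 = -/EF/D → run E
t=23: L0/L1/L2 = -/F/DE → run F
t=24: L0/L1/L2 = -/F/DE → run F
t=25: L0/L1/L2 = -/F/DE → run F
t=26: L0/L1/L2 = -/F/DE → run F
t=27: L0/L1/L2 = -/-/DE → run D
t=28: L0/L1/L2 = -/-/E → run E
t=29: (idle)
t=30: (idle)
t=31: (idle)
t=32: (idle)
t=33: (idle)
t=34: (idle)
t=35: (idle)
t=36: (idle)
t=37: (idle)

running at tick 15 = D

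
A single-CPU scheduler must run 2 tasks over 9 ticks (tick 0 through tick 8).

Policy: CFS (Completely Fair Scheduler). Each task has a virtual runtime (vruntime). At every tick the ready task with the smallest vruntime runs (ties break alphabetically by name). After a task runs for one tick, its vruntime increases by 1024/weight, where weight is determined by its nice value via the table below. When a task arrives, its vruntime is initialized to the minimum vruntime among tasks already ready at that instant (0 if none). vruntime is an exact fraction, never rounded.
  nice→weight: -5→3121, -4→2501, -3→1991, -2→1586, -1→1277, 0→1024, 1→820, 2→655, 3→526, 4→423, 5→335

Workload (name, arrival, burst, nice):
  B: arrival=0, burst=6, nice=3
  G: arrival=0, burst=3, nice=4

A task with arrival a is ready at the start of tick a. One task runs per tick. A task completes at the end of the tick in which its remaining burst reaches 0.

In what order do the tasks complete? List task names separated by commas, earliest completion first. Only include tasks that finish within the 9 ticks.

completion order = G, B

t=0: vr[B=0 G=0] → run B
t=1: vr[B=512/263 G=0] → run G
t=2: vr[B=512/263 G=1024/423] → run B
t=3: vr[B=1024/263 G=1024/423] → run G
t=4: vr[B=1024/263 G=2048/423] → run B
t=5: vr[B=1536/263 G=2048/423] → run G
t=6: vr[B=1536/263] → run B
t=7: vr[B=2048/263] → run B
t=8: vr[B=2560/263] → run B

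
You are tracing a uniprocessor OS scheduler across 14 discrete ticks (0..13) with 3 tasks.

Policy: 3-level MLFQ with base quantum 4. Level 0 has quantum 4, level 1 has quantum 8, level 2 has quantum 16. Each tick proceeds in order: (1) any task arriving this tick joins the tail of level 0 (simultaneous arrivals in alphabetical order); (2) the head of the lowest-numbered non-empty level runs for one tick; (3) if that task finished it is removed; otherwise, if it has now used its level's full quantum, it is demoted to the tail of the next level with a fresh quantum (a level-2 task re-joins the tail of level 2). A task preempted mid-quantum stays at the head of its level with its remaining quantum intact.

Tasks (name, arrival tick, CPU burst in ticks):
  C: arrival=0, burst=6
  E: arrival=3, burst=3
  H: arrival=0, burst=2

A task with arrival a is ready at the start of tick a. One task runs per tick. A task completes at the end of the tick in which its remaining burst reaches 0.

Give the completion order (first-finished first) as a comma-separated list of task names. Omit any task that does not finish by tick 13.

t=0: L0/L1/L2 = CH/-/- → run C
t=1: L0/L1/L2 = CH/-/- → run C
t=2: L0/L1/L2 = CH/-/- → run C
t=3: L0/L1/L2 = CHE/-/- → run C
t=4: L0/L1/L2 = HE/C/- → run H
t=5: L0/L1/L2 = HE/C/- → run H
t=6: L0/L1/L2 = E/C/- → run E
t=7: L0/L1/L2 = E/C/- → run E
t=8: L0/L1/L2 = E/C/- → run E
t=9: L0/L1/L2 = -/C/- → run C
t=10: L0/L1/L2 = -/C/- → run C
t=11: (idle)
t=12: (idle)
t=13: (idle)

completion order = H, E, C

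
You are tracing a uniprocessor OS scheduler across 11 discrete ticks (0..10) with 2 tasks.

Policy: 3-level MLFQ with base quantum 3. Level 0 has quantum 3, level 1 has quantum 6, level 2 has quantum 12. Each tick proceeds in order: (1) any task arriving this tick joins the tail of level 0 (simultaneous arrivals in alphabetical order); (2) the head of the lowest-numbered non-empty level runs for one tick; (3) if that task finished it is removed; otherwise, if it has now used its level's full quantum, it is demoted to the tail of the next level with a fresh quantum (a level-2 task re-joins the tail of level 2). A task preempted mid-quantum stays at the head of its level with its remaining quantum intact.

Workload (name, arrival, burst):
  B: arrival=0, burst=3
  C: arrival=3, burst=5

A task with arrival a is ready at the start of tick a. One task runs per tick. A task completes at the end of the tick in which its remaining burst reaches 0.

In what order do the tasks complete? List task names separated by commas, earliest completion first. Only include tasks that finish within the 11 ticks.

t=0: L0/L1/L2 = B/-/- → run B
t=1: L0/L1/L2 = B/-/- → run B
t=2: L0/L1/L2 = B/-/- → run B
t=3: L0/L1/L2 = C/-/- → run C
t=4: L0/L1/L2 = C/-/- → run C
t=5: L0/L1/L2 = C/-/- → run C
t=6: L0/L1/L2 = -/C/- → run C
t=7: L0/L1/L2 = -/C/- → run C
t=8: (idle)
t=9: (idle)
t=10: (idle)

completion order = B, C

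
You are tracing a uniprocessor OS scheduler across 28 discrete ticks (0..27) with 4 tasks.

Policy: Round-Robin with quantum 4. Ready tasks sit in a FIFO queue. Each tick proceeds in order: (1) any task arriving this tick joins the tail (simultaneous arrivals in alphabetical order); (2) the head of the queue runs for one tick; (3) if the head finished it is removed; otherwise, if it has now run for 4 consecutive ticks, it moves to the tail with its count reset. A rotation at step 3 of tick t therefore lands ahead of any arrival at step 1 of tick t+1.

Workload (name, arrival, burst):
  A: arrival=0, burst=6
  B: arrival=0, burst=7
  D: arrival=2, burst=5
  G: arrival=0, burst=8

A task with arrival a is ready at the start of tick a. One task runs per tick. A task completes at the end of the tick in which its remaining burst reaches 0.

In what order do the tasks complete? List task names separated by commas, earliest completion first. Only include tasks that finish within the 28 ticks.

completion order = A, B, G, D

t=0: queue=[A,B,G] q_used=0 → run A
t=1: queue=[A,B,G] q_used=1 → run A
t=2: queue=[A,B,G,D] q_used=2 → run A
t=3: queue=[A,B,G,D] q_used=3 → run A
t=4: queue=[B,G,D,A] q_used=0 → run B
t=5: queue=[B,G,D,A] q_used=1 → run B
t=6: queue=[B,G,D,A] q_used=2 → run B
t=7: queue=[B,G,D,A] q_used=3 → run B
t=8: queue=[G,D,A,B] q_used=0 → run G
t=9: queue=[G,D,A,B] q_used=1 → run G
t=10: queue=[G,D,A,B] q_used=2 → run G
t=11: queue=[G,D,A,B] q_used=3 → run G
t=12: queue=[D,A,B,G] q_used=0 → run D
t=13: queue=[D,A,B,G] q_used=1 → run D
t=14: queue=[D,A,B,G] q_used=2 → run D
t=15: queue=[D,A,B,G] q_used=3 → run D
t=16: queue=[A,B,G,D] q_used=0 → run A
t=17: queue=[A,B,G,D] q_used=1 → run A
t=18: queue=[B,G,D] q_used=0 → run B
t=19: queue=[B,G,D] q_used=1 → run B
t=20: queue=[B,G,D] q_used=2 → run B
t=21: queue=[G,D] q_used=0 → run G
t=22: queue=[G,D] q_used=1 → run G
t=23: queue=[G,D] q_used=2 → run G
t=24: queue=[G,D] q_used=3 → run G
t=25: queue=[D] q_used=0 → run D
t=26: (idle)
t=27: (idle)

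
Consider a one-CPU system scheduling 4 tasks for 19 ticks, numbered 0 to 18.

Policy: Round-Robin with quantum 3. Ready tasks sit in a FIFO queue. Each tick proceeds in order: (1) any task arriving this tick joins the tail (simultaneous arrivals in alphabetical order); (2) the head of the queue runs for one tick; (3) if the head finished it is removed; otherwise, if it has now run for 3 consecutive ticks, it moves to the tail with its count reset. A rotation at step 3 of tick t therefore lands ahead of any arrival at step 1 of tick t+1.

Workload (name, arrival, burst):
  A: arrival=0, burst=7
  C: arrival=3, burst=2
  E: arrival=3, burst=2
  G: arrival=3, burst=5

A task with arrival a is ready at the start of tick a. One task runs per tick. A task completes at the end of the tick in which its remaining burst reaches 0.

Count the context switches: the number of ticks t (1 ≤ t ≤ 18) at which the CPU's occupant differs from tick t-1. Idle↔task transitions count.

context switches = 6

t=0: queue=[A] q_used=0 → run A
t=1: queue=[A] q_used=1 → run A
t=2: queue=[A] q_used=2 → run A
t=3: queue=[A,C,E,G] q_used=0 → run A
t=4: queue=[A,C,E,G] q_used=1 → run A
t=5: queue=[A,C,E,G] q_used=2 → run A
t=6: queue=[C,E,G,A] q_used=0 → run C
t=7: queue=[C,E,G,A] q_used=1 → run C
t=8: queue=[E,G,A] q_used=0 → run E
t=9: queue=[E,G,A] q_used=1 → run E
t=10: queue=[G,A] q_used=0 → run G
t=11: queue=[G,A] q_used=1 → run G
t=12: queue=[G,A] q_used=2 → run G
t=13: queue=[A,G] q_used=0 → run A
t=14: queue=[G] q_used=0 → run G
t=15: queue=[G] q_used=1 → run G
t=16: (idle)
t=17: (idle)
t=18: (idle)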